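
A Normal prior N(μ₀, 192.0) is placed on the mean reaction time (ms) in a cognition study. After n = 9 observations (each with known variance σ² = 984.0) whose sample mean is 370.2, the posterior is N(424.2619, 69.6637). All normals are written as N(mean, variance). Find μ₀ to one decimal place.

μ₀ = 519.2

With known observation variance, the Normal–Normal posterior has precision τ_n = τ₀ + n/σ² and mean μ_n = (τ₀μ₀ + (n/σ²)x̄)/τ_n.
Here τ₀ = 1/192.0 = 0.005208 and τ_data = 9/984.0 = 0.009146, so τ_n = 0.014354.
Rearranging for μ₀: μ₀ = (μ_n·τ_n − τ_data·x̄)/τ₀ = (424.2619·0.014354 − 0.009146·370.2) / 0.005208 = 2.704006/0.005208 ≈ 519.2.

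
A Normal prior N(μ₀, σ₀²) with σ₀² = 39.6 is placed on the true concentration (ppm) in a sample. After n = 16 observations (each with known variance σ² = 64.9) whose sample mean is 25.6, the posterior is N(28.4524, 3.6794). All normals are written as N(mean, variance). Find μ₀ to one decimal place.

μ₀ = 56.3

With known observation variance, the Normal–Normal posterior has precision τ_n = τ₀ + n/σ² and mean μ_n = (τ₀μ₀ + (n/σ²)x̄)/τ_n.
Here τ₀ = 1/39.6 = 0.025253 and τ_data = 16/64.9 = 0.246533, so τ_n = 0.271786.
Rearranging for μ₀: μ₀ = (μ_n·τ_n − τ_data·x̄)/τ₀ = (28.4524·0.271786 − 0.246533·25.6) / 0.025253 = 1.421719/0.025253 ≈ 56.3.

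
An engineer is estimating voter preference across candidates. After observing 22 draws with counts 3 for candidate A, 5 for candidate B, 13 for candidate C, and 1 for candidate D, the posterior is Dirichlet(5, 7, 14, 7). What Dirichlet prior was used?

Dirichlet(2, 2, 1, 6)

For a Dirichlet(α) prior with multinomial counts c, the posterior is Dirichlet(α + c) componentwise.
Subtract each count from the matching posterior parameter: 5−3=2, 7−5=2, 14−13=1, 7−1=6.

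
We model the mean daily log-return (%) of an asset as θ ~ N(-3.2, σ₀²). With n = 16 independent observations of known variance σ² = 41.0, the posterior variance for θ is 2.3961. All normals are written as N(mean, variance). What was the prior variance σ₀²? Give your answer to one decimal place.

σ₀² = 36.9

For the Normal–Normal model with known σ², precisions add: τ_n = τ₀ + n/σ².
So 1/σ₀² = 1/2.3961 − 16/41.0 = 0.417345 − 0.390244 = 0.027101.
Hence σ₀² = 1/0.027101 ≈ 36.9.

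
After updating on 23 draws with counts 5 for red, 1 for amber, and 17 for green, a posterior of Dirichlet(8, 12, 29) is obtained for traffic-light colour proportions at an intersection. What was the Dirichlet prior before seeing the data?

Dirichlet(3, 11, 12)

For a Dirichlet(α) prior with multinomial counts c, the posterior is Dirichlet(α + c) componentwise.
Subtract each count from the matching posterior parameter: 8−5=3, 12−1=11, 29−17=12.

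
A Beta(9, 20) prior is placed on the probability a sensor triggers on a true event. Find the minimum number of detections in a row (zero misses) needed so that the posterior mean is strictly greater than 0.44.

k = 7

After k detections and 0 misses the posterior is Beta(9+k, 20), with mean (9+k)/(9+20+k).
Set (9+k)/(29+k) > 0.44 and solve: k > (0.44·29 − 9)/(1 − 0.44) = 6.714.
The smallest integer exceeding 6.714 is 7.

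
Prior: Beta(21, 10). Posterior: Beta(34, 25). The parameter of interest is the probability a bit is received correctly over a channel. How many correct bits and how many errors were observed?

13 correct bits and 15 errors

A Beta(α, β) prior with s successes and f failures in binomial data gives a Beta(α+s, β+f) posterior.
Match parameters: s=34−21=13, f=25−10=15.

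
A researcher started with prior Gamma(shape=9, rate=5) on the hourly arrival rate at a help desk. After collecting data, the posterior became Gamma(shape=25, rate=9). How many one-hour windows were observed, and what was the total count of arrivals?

Gamma–Poisson conjugacy: posterior shape = α + Σxᵢ, posterior rate = β + n.
Matching: Σxᵢ = 25 − 9 = 16 and n = 9 − 5 = 4.

n = 4 one-hour windows with total 16 arrivals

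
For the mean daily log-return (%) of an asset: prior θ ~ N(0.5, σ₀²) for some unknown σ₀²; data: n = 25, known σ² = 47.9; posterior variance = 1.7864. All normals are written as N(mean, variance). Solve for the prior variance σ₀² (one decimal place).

σ₀² = 26.4

Posterior precision equals prior precision plus data precision: 1/σ_n² = 1/σ₀² + n/σ².
So 1/σ₀² = 1/1.7864 − 25/47.9 = 0.559785 − 0.521921 = 0.037864.
Hence σ₀² = 1/0.037864 ≈ 26.4.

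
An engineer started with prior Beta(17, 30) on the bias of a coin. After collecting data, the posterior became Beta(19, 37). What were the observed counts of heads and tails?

2 heads and 7 tails

Beta is conjugate to the binomial likelihood: posterior = Beta(α+s, β+f).
So s = 19 − 17 = 2 and f = 37 − 30 = 7.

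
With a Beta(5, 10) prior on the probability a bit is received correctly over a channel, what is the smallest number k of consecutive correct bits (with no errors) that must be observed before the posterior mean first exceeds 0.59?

After k correct bits and 0 errors the posterior is Beta(5+k, 10), with mean (5+k)/(5+10+k).
Set (5+k)/(15+k) > 0.59 and solve: k > (0.59·15 − 5)/(1 − 0.59) = 9.390.
The smallest integer exceeding 9.390 is 10.

k = 10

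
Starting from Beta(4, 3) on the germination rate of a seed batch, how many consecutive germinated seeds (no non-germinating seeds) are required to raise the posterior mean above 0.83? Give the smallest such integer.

k = 11

After k germinated seeds and 0 non-germinating seeds the posterior is Beta(4+k, 3), with mean (4+k)/(4+3+k).
Set (4+k)/(7+k) > 0.83 and solve: k > (0.83·7 − 4)/(1 − 0.83) = 10.647.
The smallest integer exceeding 10.647 is 11, and checking k=11: (15)/(18) = 0.8333 > 0.83.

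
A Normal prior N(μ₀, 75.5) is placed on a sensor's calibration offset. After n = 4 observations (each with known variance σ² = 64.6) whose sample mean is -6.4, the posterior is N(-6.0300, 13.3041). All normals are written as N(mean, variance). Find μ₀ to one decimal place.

With known observation variance, the Normal–Normal posterior has precision τ_n = τ₀ + n/σ² and mean μ_n = (τ₀μ₀ + (n/σ²)x̄)/τ_n.
Here τ₀ = 1/75.5 = 0.013245 and τ_data = 4/64.6 = 0.061920, so τ_n = 0.075165.
Rearranging for μ₀: μ₀ = (μ_n·τ_n − τ_data·x̄)/τ₀ = (-6.0300·0.075165 − 0.061920·-6.4) / 0.013245 = -0.056957/0.013245 ≈ -4.3.

μ₀ = -4.3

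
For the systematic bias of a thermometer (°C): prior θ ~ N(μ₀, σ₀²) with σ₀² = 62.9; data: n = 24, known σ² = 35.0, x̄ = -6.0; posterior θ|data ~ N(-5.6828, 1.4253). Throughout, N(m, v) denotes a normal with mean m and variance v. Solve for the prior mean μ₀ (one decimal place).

The posterior mean is a precision-weighted average: μ_n = (τ₀μ₀ + τ_data·x̄)/(τ₀+τ_data), with τ₀=1/σ₀² and τ_data=n/σ².
Here τ₀ = 1/62.9 = 0.015898 and τ_data = 24/35.0 = 0.685714, so τ_n = 0.701612.
Rearranging for μ₀: μ₀ = (μ_n·τ_n − τ_data·x̄)/τ₀ = (-5.6828·0.701612 − 0.685714·-6.0) / 0.015898 = 0.127163/0.015898 ≈ 8.0.

μ₀ = 8.0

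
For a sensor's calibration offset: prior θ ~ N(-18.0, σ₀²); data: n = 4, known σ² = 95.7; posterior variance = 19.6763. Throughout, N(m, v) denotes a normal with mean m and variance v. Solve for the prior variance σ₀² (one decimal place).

σ₀² = 110.8

Posterior precision equals prior precision plus data precision: 1/σ_n² = 1/σ₀² + n/σ².
So 1/σ₀² = 1/19.6763 − 4/95.7 = 0.050823 − 0.041797 = 0.009026.
Hence σ₀² = 1/0.009026 ≈ 110.8.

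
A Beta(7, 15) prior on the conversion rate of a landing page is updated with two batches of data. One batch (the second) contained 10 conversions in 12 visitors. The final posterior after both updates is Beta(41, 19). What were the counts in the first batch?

Because Beta–binomial updating is additive in the counts, the combined data contributed (α_post−α_prior, β_post−β_prior) successes and failures.
Total across both batches: 41−7=34 conversions, 19−15=4 bounces.
Subtract the second batch: 34−10=24 conversions and 4−2=2 bounces.

24 conversions and 2 bounces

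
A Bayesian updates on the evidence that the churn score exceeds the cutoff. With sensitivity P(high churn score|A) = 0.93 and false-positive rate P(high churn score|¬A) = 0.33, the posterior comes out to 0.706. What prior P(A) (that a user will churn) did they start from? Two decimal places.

P(A) = 0.46

In odds form, posterior odds = prior odds × likelihood ratio, so prior odds = posterior odds ÷ LR.
Posterior odds = 0.706/(1−0.706) = 2.4014. LR = 0.93/0.33 = 2.8182.
Prior odds = 2.4014/2.8182 = 0.8521, so P(A) = 0.8521/(1+0.8521) ≈ 0.46.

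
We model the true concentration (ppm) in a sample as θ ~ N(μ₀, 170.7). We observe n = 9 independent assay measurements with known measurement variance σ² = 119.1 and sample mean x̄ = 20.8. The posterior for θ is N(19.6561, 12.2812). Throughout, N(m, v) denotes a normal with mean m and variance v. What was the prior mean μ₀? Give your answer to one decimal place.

μ₀ = 4.9

With known observation variance, the Normal–Normal posterior has precision τ_n = τ₀ + n/σ² and mean μ_n = (τ₀μ₀ + (n/σ²)x̄)/τ_n.
Here τ₀ = 1/170.7 = 0.005858 and τ_data = 9/119.1 = 0.075567, so τ_n = 0.081425.
Rearranging for μ₀: μ₀ = (μ_n·τ_n − τ_data·x̄)/τ₀ = (19.6561·0.081425 − 0.075567·20.8) / 0.005858 = 0.028704/0.005858 ≈ 4.9.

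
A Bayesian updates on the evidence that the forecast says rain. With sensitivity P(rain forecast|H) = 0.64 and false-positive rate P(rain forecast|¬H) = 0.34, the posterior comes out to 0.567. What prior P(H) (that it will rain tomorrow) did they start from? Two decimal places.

Bayes' rule in odds form gives O(H|E) = O(H)·[P(E|H)/P(E|¬H)], hence O(H) = O(H|E)/LR.
Posterior odds = 0.567/(1−0.567) = 1.3095. LR = 0.64/0.34 = 1.8824.
Prior odds = 1.3095/1.8824 = 0.6957, so P(H) = 0.6957/(1+0.6957) ≈ 0.41.

P(H) = 0.41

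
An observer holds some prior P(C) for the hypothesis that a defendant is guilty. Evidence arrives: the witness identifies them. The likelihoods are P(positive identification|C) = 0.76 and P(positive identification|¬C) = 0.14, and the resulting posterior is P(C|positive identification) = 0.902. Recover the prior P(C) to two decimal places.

Bayes' rule in odds form gives O(C|E) = O(C)·[P(E|C)/P(E|¬C)], hence O(C) = O(C|E)/LR.
Posterior odds = 0.902/(1−0.902) = 9.2041. LR = 0.76/0.14 = 5.4286.
Prior odds = 9.2041/5.4286 = 1.6955, so P(C) = 1.6955/(1+1.6955) ≈ 0.63.

P(C) = 0.63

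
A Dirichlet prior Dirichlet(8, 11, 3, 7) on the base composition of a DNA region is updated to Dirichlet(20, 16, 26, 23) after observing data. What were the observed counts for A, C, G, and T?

For a Dirichlet(α) prior with multinomial counts c, the posterior is Dirichlet(α + c) componentwise.
Counts are posterior − prior componentwise: 20−8=12, 16−11=5, 26−3=23, 23−7=16.

counts (12, 5, 23, 16)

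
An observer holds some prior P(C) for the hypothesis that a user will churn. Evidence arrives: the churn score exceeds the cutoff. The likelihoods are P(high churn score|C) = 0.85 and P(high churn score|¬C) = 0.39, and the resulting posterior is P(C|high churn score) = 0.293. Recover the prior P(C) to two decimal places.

P(C) = 0.16

In odds form, posterior odds = prior odds × likelihood ratio, so prior odds = posterior odds ÷ LR.
Posterior odds = 0.293/(1−0.293) = 0.4144. LR = 0.85/0.39 = 2.1795.
Prior odds = 0.4144/2.1795 = 0.1901, so P(C) = 0.1901/(1+0.1901) ≈ 0.16.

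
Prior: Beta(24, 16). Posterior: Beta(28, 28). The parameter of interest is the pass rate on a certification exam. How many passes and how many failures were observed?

Under Beta–binomial conjugacy the posterior parameters are (α+s, β+f).
Match parameters: s=28−24=4, f=28−16=12.

4 passes and 12 failures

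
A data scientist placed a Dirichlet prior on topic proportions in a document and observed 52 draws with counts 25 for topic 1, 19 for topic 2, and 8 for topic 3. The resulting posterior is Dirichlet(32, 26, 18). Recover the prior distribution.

Dirichlet(7, 7, 10)

For a Dirichlet(α) prior with multinomial counts c, the posterior is Dirichlet(α + c) componentwise.
Subtract each count from the matching posterior parameter: 32−25=7, 26−19=7, 18−8=10.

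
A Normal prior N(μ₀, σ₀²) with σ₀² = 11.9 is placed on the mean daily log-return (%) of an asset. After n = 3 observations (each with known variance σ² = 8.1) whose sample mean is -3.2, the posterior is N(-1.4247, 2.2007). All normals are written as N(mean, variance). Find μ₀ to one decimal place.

μ₀ = 6.4

With known observation variance, the Normal–Normal posterior has precision τ_n = τ₀ + n/σ² and mean μ_n = (τ₀μ₀ + (n/σ²)x̄)/τ_n.
Here τ₀ = 1/11.9 = 0.084034 and τ_data = 3/8.1 = 0.370370, so τ_n = 0.454404.
Rearranging for μ₀: μ₀ = (μ_n·τ_n − τ_data·x̄)/τ₀ = (-1.4247·0.454404 − 0.370370·-3.2) / 0.084034 = 0.537795/0.084034 ≈ 6.4.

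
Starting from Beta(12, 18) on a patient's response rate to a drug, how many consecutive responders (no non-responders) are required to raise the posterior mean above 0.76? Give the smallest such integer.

k = 46

After k responders and 0 non-responders the posterior is Beta(12+k, 18), with mean (12+k)/(12+18+k).
Set (12+k)/(30+k) > 0.76 and solve: k > (0.76·30 − 12)/(1 − 0.76) = 45.000.
The smallest integer exceeding 45.000 is 46, and checking k=46: (58)/(76) = 0.7632 > 0.76.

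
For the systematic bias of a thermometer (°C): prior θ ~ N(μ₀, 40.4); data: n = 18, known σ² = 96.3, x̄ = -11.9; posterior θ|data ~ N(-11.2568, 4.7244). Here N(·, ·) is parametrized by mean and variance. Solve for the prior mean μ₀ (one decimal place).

With known observation variance, the Normal–Normal posterior has precision τ_n = τ₀ + n/σ² and mean μ_n = (τ₀μ₀ + (n/σ²)x̄)/τ_n.
Here τ₀ = 1/40.4 = 0.024752 and τ_data = 18/96.3 = 0.186916, so τ_n = 0.211668.
Rearranging for μ₀: μ₀ = (μ_n·τ_n − τ_data·x̄)/τ₀ = (-11.2568·0.211668 − 0.186916·-11.9) / 0.024752 = -0.158404/0.024752 ≈ -6.4.

μ₀ = -6.4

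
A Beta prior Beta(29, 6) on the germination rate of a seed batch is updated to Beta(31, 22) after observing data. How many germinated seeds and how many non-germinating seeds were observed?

2 germinated seeds and 16 non-germinating seeds

A Beta(a, b) prior with s successes and f failures in binomial data gives a Beta(a+s, b+f) posterior.
Match parameters: s=31−29=2, f=22−6=16.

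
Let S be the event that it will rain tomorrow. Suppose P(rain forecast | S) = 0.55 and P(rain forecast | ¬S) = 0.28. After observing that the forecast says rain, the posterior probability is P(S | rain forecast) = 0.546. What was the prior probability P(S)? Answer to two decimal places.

Bayes' rule in odds form gives O(S|E) = O(S)·[P(E|S)/P(E|¬S)], hence O(S) = O(S|E)/LR.
Posterior odds = 0.546/(1−0.546) = 1.2026. LR = 0.55/0.28 = 1.9643.
Prior odds = 1.2026/1.9643 = 0.6122, so P(S) = 0.6122/(1+0.6122) ≈ 0.38.

P(S) = 0.38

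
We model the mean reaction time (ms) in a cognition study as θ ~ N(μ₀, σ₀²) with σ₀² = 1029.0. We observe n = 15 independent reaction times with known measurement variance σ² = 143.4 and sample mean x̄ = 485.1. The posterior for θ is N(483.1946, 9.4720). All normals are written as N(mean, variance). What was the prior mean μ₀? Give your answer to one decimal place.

With known observation variance, the Normal–Normal posterior has precision τ_n = τ₀ + n/σ² and mean μ_n = (τ₀μ₀ + (n/σ²)x̄)/τ_n.
Here τ₀ = 1/1029.0 = 0.000972 and τ_data = 15/143.4 = 0.104603, so τ_n = 0.105575.
Rearranging for μ₀: μ₀ = (μ_n·τ_n − τ_data·x̄)/τ₀ = (483.1946·0.105575 − 0.104603·485.1) / 0.000972 = 0.270355/0.000972 ≈ 278.1.

μ₀ = 278.1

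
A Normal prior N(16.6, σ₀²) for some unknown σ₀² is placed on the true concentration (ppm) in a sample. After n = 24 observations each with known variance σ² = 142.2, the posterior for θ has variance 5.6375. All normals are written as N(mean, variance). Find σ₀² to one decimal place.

Posterior precision equals prior precision plus data precision: 1/σ_n² = 1/σ₀² + n/σ².
So 1/σ₀² = 1/5.6375 − 24/142.2 = 0.177384 − 0.168776 = 0.008608.
Hence σ₀² = 1/0.008608 ≈ 116.2.

σ₀² = 116.2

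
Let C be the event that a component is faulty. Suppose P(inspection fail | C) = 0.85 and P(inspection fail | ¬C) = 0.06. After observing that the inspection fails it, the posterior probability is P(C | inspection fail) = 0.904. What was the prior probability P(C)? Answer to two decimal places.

Bayes' rule in odds form gives O(C|E) = O(C)·[P(E|C)/P(E|¬C)], hence O(C) = O(C|E)/LR.
Posterior odds = 0.904/(1−0.904) = 9.4167. LR = 0.85/0.06 = 14.1667.
Prior odds = 9.4167/14.1667 = 0.6647, so P(C) = 0.6647/(1+0.6647) ≈ 0.40.

P(C) = 0.40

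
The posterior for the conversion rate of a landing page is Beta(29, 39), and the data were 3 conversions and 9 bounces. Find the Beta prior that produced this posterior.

Under Beta–binomial conjugacy the posterior parameters are (a+s, b+f).
So a = 29 − 3 = 26 and b = 39 − 9 = 30.

Beta(26, 30)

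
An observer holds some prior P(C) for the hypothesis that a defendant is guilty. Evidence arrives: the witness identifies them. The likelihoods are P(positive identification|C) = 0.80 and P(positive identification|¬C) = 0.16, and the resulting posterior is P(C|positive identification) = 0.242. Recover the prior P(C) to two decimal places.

In odds form, posterior odds = prior odds × likelihood ratio, so prior odds = posterior odds ÷ LR.
Posterior odds = 0.242/(1−0.242) = 0.3193. LR = 0.80/0.16 = 5.0000.
Prior odds = 0.3193/5.0000 = 0.0639, so P(C) = 0.0639/(1+0.0639) ≈ 0.06.

P(C) = 0.06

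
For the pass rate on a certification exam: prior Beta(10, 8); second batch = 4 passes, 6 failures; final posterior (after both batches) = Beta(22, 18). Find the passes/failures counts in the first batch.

8 passes and 4 failures

Because Beta–binomial updating is additive in the counts, the combined data contributed (α_post−α_prior, β_post−β_prior) successes and failures.
Total across both batches: 22−10=12 passes, 18−8=10 failures.
Subtract the second batch: 12−4=8 passes and 10−6=4 failures.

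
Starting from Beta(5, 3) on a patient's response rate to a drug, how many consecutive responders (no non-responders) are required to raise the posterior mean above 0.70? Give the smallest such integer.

k = 3

After k responders and 0 non-responders the posterior is Beta(5+k, 3), with mean (5+k)/(5+3+k).
Set (5+k)/(8+k) > 0.70 and solve: k > (0.70·8 − 5)/(1 − 0.70) = 2.000.
The smallest integer exceeding 2.000 is 3.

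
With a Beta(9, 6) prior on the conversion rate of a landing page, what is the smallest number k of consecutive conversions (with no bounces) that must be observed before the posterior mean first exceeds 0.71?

After k conversions and 0 bounces the posterior is Beta(9+k, 6), with mean (9+k)/(9+6+k).
Set (9+k)/(15+k) > 0.71 and solve: k > (0.71·15 − 9)/(1 − 0.71) = 5.690.
The smallest integer exceeding 5.690 is 6.

k = 6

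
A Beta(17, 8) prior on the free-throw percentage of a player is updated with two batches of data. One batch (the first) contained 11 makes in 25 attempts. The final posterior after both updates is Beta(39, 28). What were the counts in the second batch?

Because Beta–binomial updating is additive in the counts, the combined data contributed (α_post−α_prior, β_post−β_prior) successes and failures.
Total across both batches: 39−17=22 makes, 28−8=20 misses.
Subtract the first batch: 22−11=11 makes and 20−14=6 misses.

11 makes and 6 misses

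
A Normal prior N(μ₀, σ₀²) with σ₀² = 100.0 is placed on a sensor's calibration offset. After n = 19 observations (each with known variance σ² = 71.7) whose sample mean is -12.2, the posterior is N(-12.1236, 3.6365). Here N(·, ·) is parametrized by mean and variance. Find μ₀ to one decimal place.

μ₀ = -10.1

The posterior mean is a precision-weighted average: μ_n = (τ₀μ₀ + τ_data·x̄)/(τ₀+τ_data), with τ₀=1/σ₀² and τ_data=n/σ².
Here τ₀ = 1/100.0 = 0.010000 and τ_data = 19/71.7 = 0.264993, so τ_n = 0.274993.
Rearranging for μ₀: μ₀ = (μ_n·τ_n − τ_data·x̄)/τ₀ = (-12.1236·0.274993 − 0.264993·-12.2) / 0.010000 = -0.100991/0.010000 ≈ -10.1.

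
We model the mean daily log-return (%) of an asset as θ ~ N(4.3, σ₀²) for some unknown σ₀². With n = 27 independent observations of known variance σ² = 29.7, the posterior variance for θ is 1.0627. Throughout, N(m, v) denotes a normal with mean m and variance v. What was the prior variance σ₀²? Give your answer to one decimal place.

For the Normal–Normal model with known σ², precisions add: τ_n = τ₀ + n/σ².
So 1/σ₀² = 1/1.0627 − 27/29.7 = 0.940999 − 0.909091 = 0.031908.
Hence σ₀² = 1/0.031908 ≈ 31.3.

σ₀² = 31.3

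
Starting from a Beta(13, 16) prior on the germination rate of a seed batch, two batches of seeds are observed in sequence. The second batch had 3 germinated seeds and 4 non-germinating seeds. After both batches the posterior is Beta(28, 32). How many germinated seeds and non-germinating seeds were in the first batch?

Sequential conjugate updates are equivalent to a single update on the pooled data, so total successes = posterior α − prior α and total failures = posterior β − prior β.
Total across both batches: 28−13=15 germinated seeds, 32−16=16 non-germinating seeds.
Subtract the second batch: 15−3=12 germinated seeds and 16−4=12 non-germinating seeds.

12 germinated seeds and 12 non-germinating seeds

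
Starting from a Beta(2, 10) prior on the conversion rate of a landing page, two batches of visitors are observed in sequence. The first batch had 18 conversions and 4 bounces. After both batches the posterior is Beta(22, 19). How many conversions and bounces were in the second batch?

Because Beta–binomial updating is additive in the counts, the combined data contributed (α_post−α_prior, β_post−β_prior) successes and failures.
Total across both batches: 22−2=20 conversions, 19−10=9 bounces.
Subtract the first batch: 20−18=2 conversions and 9−4=5 bounces.

2 conversions and 5 bounces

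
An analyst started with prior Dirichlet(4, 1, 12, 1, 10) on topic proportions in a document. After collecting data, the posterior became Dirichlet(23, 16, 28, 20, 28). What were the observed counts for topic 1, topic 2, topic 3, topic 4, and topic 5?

For a Dirichlet(α) prior with multinomial counts c, the posterior is Dirichlet(α + c) componentwise.
Counts are posterior − prior componentwise: 23−4=19, 16−1=15, 28−12=16, 20−1=19, 28−10=18.

counts (19, 15, 16, 19, 18)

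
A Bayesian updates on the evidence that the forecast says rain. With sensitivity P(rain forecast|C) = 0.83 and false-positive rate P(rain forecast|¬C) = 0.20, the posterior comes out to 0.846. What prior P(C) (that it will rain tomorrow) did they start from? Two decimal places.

P(C) = 0.57

In odds form, posterior odds = prior odds × likelihood ratio, so prior odds = posterior odds ÷ LR.
Posterior odds = 0.846/(1−0.846) = 5.4935. LR = 0.83/0.20 = 4.1500.
Prior odds = 5.4935/4.1500 = 1.3237, so P(C) = 1.3237/(1+1.3237) ≈ 0.57.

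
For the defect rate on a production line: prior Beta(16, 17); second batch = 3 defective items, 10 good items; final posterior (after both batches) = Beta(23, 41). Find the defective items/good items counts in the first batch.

4 defective items and 14 good items

Sequential conjugate updates are equivalent to a single update on the pooled data, so total successes = posterior α − prior α and total failures = posterior β − prior β.
Total across both batches: 23−16=7 defective items, 41−17=24 good items.
Subtract the second batch: 7−3=4 defective items and 24−10=14 good items.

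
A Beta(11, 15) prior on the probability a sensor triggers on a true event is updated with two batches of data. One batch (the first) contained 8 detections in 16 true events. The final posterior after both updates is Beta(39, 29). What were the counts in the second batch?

Sequential conjugate updates are equivalent to a single update on the pooled data, so total successes = posterior α − prior α and total failures = posterior β − prior β.
Total across both batches: 39−11=28 detections, 29−15=14 misses.
Subtract the first batch: 28−8=20 detections and 14−8=6 misses.

20 detections and 6 misses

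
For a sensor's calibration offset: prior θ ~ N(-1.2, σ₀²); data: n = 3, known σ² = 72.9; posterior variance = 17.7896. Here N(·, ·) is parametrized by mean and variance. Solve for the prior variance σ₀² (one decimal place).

Posterior precision equals prior precision plus data precision: 1/σ_n² = 1/σ₀² + n/σ².
So 1/σ₀² = 1/17.7896 − 3/72.9 = 0.056213 − 0.041152 = 0.015061.
Hence σ₀² = 1/0.015061 ≈ 66.4.

σ₀² = 66.4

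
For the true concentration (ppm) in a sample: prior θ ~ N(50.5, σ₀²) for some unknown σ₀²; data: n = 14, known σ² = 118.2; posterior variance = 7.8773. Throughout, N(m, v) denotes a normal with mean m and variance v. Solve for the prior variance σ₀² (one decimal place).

σ₀² = 117.6

Posterior precision equals prior precision plus data precision: 1/σ_n² = 1/σ₀² + n/σ².
So 1/σ₀² = 1/7.8773 − 14/118.2 = 0.126947 − 0.118443 = 0.008504.
Hence σ₀² = 1/0.008504 ≈ 117.6.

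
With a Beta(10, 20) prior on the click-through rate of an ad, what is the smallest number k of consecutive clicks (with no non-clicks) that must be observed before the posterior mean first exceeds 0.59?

k = 19

After k clicks and 0 non-clicks the posterior is Beta(10+k, 20), with mean (10+k)/(10+20+k).
Set (10+k)/(30+k) > 0.59 and solve: k > (0.59·30 − 10)/(1 − 0.59) = 18.780.
The smallest integer exceeding 18.780 is 19, and checking k=19: (29)/(49) = 0.5918 > 0.59.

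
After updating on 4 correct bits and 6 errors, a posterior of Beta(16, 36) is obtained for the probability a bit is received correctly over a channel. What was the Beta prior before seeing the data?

A Beta(a, b) prior with s successes and f failures in binomial data gives a Beta(a+s, b+f) posterior.
So a = 16 − 4 = 12 and b = 36 − 6 = 30.

Beta(12, 30)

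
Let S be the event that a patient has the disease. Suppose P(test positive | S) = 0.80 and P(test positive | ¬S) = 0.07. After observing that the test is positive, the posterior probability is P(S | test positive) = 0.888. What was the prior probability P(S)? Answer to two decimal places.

Bayes' rule in odds form gives O(S|E) = O(S)·[P(E|S)/P(E|¬S)], hence O(S) = O(S|E)/LR.
Posterior odds = 0.888/(1−0.888) = 7.9286. LR = 0.80/0.07 = 11.4286.
Prior odds = 7.9286/11.4286 = 0.6938, so P(S) = 0.6938/(1+0.6938) ≈ 0.41.

P(S) = 0.41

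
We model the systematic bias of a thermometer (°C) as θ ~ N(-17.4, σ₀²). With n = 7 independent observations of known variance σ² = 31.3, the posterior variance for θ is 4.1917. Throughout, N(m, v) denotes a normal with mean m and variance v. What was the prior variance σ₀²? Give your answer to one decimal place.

Posterior precision equals prior precision plus data precision: 1/σ_n² = 1/σ₀² + n/σ².
So 1/σ₀² = 1/4.1917 − 7/31.3 = 0.238567 − 0.223642 = 0.014925.
Hence σ₀² = 1/0.014925 ≈ 67.0.

σ₀² = 67.0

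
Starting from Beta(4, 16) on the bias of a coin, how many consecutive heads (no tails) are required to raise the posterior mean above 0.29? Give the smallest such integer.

k = 3

After k heads and 0 tails the posterior is Beta(4+k, 16), with mean (4+k)/(4+16+k).
Set (4+k)/(20+k) > 0.29 and solve: k > (0.29·20 − 4)/(1 − 0.29) = 2.535.
The smallest integer exceeding 2.535 is 3, and checking k=3: (7)/(23) = 0.3043 > 0.29.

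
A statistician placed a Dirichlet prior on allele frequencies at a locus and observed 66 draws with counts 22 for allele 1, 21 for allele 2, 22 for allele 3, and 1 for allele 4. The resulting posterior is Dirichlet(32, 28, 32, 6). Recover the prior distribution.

Dirichlet(10, 7, 10, 5)

For a Dirichlet(α) prior with multinomial counts c, the posterior is Dirichlet(α + c) componentwise.
Subtract each count from the matching posterior parameter: 32−22=10, 28−21=7, 32−22=10, 6−1=5.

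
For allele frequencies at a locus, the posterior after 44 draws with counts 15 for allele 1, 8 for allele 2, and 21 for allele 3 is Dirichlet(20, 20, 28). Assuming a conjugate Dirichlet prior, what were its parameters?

For a Dirichlet(α) prior with multinomial counts c, the posterior is Dirichlet(α + c) componentwise.
Subtract each count from the matching posterior parameter: 20−15=5, 20−8=12, 28−21=7.

Dirichlet(5, 12, 7)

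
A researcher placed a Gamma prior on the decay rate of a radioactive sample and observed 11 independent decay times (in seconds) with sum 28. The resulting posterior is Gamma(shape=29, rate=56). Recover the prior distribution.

For an exponential likelihood with a Gamma(α, β) prior on the rate, n observations with total T give posterior Gamma(α+n, β+T).
So α = 29 − 11 = 18 and β = 56 − 28 = 28.

Gamma(shape=18, rate=28)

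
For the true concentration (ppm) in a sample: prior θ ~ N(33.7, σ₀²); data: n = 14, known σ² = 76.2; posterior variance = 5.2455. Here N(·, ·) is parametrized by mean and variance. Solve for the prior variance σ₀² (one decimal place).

Posterior precision equals prior precision plus data precision: 1/σ_n² = 1/σ₀² + n/σ².
So 1/σ₀² = 1/5.2455 − 14/76.2 = 0.190640 − 0.183727 = 0.006913.
Hence σ₀² = 1/0.006913 ≈ 144.7.

σ₀² = 144.7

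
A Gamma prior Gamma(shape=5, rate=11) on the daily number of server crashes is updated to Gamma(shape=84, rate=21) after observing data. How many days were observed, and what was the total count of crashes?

n = 10 days with total 79 crashes

Gamma–Poisson conjugacy: posterior shape = α + Σxᵢ, posterior rate = β + n.
Matching: Σxᵢ = 84 − 5 = 79 and n = 21 − 11 = 10.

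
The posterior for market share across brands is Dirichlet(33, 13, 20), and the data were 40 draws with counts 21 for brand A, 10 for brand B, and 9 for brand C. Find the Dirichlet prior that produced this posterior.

For a Dirichlet(α) prior with multinomial counts c, the posterior is Dirichlet(α + c) componentwise.
Subtract each count from the matching posterior parameter: 33−21=12, 13−10=3, 20−9=11.

Dirichlet(12, 3, 11)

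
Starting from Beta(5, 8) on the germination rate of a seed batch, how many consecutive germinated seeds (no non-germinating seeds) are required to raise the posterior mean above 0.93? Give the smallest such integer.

k = 102

After k germinated seeds and 0 non-germinating seeds the posterior is Beta(5+k, 8), with mean (5+k)/(5+8+k).
Set (5+k)/(13+k) > 0.93 and solve: k > (0.93·13 − 5)/(1 − 0.93) = 101.286.
The smallest integer exceeding 101.286 is 102.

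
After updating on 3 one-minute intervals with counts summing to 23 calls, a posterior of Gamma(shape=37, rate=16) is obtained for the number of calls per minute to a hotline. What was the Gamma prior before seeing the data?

Gamma(shape=14, rate=13)

Gamma–Poisson conjugacy: posterior shape = α + Σxᵢ, posterior rate = β + n.
So α = 37 − 23 = 14 and β = 16 − 3 = 13.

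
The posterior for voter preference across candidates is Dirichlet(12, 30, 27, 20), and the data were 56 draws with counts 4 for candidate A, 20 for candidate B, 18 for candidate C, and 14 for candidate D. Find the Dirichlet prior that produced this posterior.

Dirichlet(8, 10, 9, 6)

For a Dirichlet(α) prior with multinomial counts c, the posterior is Dirichlet(α + c) componentwise.
Subtract each count from the matching posterior parameter: 12−4=8, 30−20=10, 27−18=9, 20−14=6.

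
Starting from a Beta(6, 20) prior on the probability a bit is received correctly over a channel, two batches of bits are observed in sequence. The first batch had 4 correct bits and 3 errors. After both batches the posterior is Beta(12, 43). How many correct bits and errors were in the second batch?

2 correct bits and 20 errors

Because Beta–binomial updating is additive in the counts, the combined data contributed (α_post−α_prior, β_post−β_prior) successes and failures.
Total across both batches: 12−6=6 correct bits, 43−20=23 errors.
Subtract the first batch: 6−4=2 correct bits and 23−3=20 errors.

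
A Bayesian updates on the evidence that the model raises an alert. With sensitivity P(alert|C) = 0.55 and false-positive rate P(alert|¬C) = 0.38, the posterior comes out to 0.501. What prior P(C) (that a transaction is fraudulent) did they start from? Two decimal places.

In odds form, posterior odds = prior odds × likelihood ratio, so prior odds = posterior odds ÷ LR.
Posterior odds = 0.501/(1−0.501) = 1.0040. LR = 0.55/0.38 = 1.4474.
Prior odds = 1.0040/1.4474 = 0.6937, so P(C) = 0.6937/(1+0.6937) ≈ 0.41.

P(C) = 0.41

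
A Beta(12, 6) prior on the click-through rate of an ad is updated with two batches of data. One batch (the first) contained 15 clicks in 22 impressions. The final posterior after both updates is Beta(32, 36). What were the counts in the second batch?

5 clicks and 23 non-clicks

Because Beta–binomial updating is additive in the counts, the combined data contributed (α_post−α_prior, β_post−β_prior) successes and failures.
Total across both batches: 32−12=20 clicks, 36−6=30 non-clicks.
Subtract the first batch: 20−15=5 clicks and 30−7=23 non-clicks.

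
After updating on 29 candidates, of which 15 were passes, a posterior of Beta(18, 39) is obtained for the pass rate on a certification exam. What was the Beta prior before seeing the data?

Under Beta–binomial conjugacy the posterior parameters are (α+s, β+f).
So α = 18 − 15 = 3 and β = 39 − 14 = 25.

Beta(3, 25)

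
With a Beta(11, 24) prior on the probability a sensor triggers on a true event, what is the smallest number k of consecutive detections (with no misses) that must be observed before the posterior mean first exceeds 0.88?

After k detections and 0 misses the posterior is Beta(11+k, 24), with mean (11+k)/(11+24+k).
Set (11+k)/(35+k) > 0.88 and solve: k > (0.88·35 − 11)/(1 − 0.88) = 165.000.
The smallest integer exceeding 165.000 is 166, and checking k=166: (177)/(201) = 0.8806 > 0.88.

k = 166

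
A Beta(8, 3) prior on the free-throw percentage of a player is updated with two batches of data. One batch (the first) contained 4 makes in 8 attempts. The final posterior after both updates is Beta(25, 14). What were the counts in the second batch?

13 makes and 7 misses

Sequential conjugate updates are equivalent to a single update on the pooled data, so total successes = posterior α − prior α and total failures = posterior β − prior β.
Total across both batches: 25−8=17 makes, 14−3=11 misses.
Subtract the first batch: 17−4=13 makes and 11−4=7 misses.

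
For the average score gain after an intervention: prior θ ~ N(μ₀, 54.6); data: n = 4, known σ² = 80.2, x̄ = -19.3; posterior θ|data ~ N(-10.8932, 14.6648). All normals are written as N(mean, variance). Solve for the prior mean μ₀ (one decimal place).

With known observation variance, the Normal–Normal posterior has precision τ_n = τ₀ + n/σ² and mean μ_n = (τ₀μ₀ + (n/σ²)x̄)/τ_n.
Here τ₀ = 1/54.6 = 0.018315 and τ_data = 4/80.2 = 0.049875, so τ_n = 0.068190.
Rearranging for μ₀: μ₀ = (μ_n·τ_n − τ_data·x̄)/τ₀ = (-10.8932·0.068190 − 0.049875·-19.3) / 0.018315 = 0.219780/0.018315 ≈ 12.0.

μ₀ = 12.0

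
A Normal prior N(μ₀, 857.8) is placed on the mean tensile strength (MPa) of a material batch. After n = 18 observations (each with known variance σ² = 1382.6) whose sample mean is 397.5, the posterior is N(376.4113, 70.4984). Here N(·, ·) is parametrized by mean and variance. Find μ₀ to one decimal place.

μ₀ = 140.9

The posterior mean is a precision-weighted average: μ_n = (τ₀μ₀ + τ_data·x̄)/(τ₀+τ_data), with τ₀=1/σ₀² and τ_data=n/σ².
Here τ₀ = 1/857.8 = 0.001166 and τ_data = 18/1382.6 = 0.013019, so τ_n = 0.014185.
Rearranging for μ₀: μ₀ = (μ_n·τ_n − τ_data·x̄)/τ₀ = (376.4113·0.014185 − 0.013019·397.5) / 0.001166 = 0.164342/0.001166 ≈ 140.9.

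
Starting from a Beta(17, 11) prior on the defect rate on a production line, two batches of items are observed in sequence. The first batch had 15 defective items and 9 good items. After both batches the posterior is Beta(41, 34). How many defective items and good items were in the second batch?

9 defective items and 14 good items

Because Beta–binomial updating is additive in the counts, the combined data contributed (α_post−α_prior, β_post−β_prior) successes and failures.
Total across both batches: 41−17=24 defective items, 34−11=23 good items.
Subtract the first batch: 24−15=9 defective items and 23−9=14 good items.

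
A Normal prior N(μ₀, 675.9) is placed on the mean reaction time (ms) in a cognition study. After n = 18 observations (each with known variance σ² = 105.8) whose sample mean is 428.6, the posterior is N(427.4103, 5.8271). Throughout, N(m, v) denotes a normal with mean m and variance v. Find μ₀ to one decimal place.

With known observation variance, the Normal–Normal posterior has precision τ_n = τ₀ + n/σ² and mean μ_n = (τ₀μ₀ + (n/σ²)x̄)/τ_n.
Here τ₀ = 1/675.9 = 0.001480 and τ_data = 18/105.8 = 0.170132, so τ_n = 0.171612.
Rearranging for μ₀: μ₀ = (μ_n·τ_n − τ_data·x̄)/τ₀ = (427.4103·0.171612 − 0.170132·428.6) / 0.001480 = 0.430161/0.001480 ≈ 290.6.

μ₀ = 290.6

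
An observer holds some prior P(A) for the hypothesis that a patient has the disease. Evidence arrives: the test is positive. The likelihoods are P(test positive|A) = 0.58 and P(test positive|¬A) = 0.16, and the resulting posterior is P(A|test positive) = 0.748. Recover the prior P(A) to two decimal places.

P(A) = 0.45

In odds form, posterior odds = prior odds × likelihood ratio, so prior odds = posterior odds ÷ LR.
Posterior odds = 0.748/(1−0.748) = 2.9683. LR = 0.58/0.16 = 3.6250.
Prior odds = 2.9683/3.6250 = 0.8188, so P(A) = 0.8188/(1+0.8188) ≈ 0.45.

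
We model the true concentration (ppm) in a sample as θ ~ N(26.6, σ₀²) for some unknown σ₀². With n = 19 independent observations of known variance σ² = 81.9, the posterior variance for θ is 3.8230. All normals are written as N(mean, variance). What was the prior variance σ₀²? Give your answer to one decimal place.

For the Normal–Normal model with known σ², precisions add: τ_n = τ₀ + n/σ².
So 1/σ₀² = 1/3.8230 − 19/81.9 = 0.261575 − 0.231990 = 0.029585.
Hence σ₀² = 1/0.029585 ≈ 33.8.

σ₀² = 33.8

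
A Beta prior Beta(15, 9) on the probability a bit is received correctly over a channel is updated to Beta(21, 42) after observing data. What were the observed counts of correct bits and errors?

Under Beta–binomial conjugacy the posterior parameters are (a+s, b+f).
Match parameters: s=21−15=6, f=42−9=33.

6 correct bits and 33 errors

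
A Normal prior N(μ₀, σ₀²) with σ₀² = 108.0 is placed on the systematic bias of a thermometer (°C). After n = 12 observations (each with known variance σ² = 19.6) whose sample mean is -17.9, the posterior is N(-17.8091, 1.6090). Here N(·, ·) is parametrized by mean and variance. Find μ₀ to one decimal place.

μ₀ = -11.8

The posterior mean is a precision-weighted average: μ_n = (τ₀μ₀ + τ_data·x̄)/(τ₀+τ_data), with τ₀=1/σ₀² and τ_data=n/σ².
Here τ₀ = 1/108.0 = 0.009259 and τ_data = 12/19.6 = 0.612245, so τ_n = 0.621504.
Rearranging for μ₀: μ₀ = (μ_n·τ_n − τ_data·x̄)/τ₀ = (-17.8091·0.621504 − 0.612245·-17.9) / 0.009259 = -0.109241/0.009259 ≈ -11.8.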